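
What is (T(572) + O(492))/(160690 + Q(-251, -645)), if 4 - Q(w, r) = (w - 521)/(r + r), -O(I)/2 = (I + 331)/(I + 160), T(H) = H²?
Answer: 68796448845/33789001544 ≈ 2.0361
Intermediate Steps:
O(I) = -2*(331 + I)/(160 + I) (O(I) = -2*(I + 331)/(I + 160) = -2*(331 + I)/(160 + I))
Q(w, r) = 4 - (-521 + w)/(2*r) (Q(w, r) = 4 - (w - 521)/(r + r) = 4 - (-521 + w)/(2*r))
(T(572) + O(492))/(160690 + Q(-251, -645)) = (572² + 2*(-331 - 1*492)/(160 + 492))/(160690 + (½)*(521 - 1*(-251) + 8*(-645))/(-645)) = (327184 + 2*(-331 - 492)/652)/(160690 + (½)*(-1/645)*(521 + 251 - 5160)) = (327184 + 2*(1/652)*(-823))/(160690 + (½)*(-1/645)*(-4388)) = (327184 - 823/326)/(160690 + 2194/645) = 106661161/(326*(103647244/645)) = (106661161/326)*(645/103647244) = 68796448845/33789001544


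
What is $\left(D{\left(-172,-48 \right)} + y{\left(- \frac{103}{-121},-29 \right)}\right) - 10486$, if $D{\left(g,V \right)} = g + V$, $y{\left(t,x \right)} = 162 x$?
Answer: $-15404$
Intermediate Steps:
$D{\left(g,V \right)} = V + g$
$\left(D{\left(-172,-48 \right)} + y{\left(- \frac{103}{-121},-29 \right)}\right) - 10486 = \left(\left(-48 - 172\right) + 162 \left(-29\right)\right) - 10486 = \left(-220 - 4698\right) - 10486 = -4918 - 10486 = -15404$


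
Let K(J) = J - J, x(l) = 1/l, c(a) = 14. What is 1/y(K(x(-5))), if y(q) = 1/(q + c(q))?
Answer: 14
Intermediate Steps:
K(J) = 0
y(q) = 1/(14 + q) (y(q) = 1/(q + 14) = 1/(14 + q))
1/y(K(x(-5))) = 1/(1/(14 + 0)) = 1/(1/14) = 14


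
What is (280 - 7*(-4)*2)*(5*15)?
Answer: 25200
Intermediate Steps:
(280 - 7*(-4)*2)*(5*15) = (280 + 28*2)*75 = (280 + 56)*75 = 336*75 = 25200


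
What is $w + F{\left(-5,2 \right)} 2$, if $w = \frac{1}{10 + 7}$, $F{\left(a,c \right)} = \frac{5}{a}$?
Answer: $- \frac{33}{17} \approx -1.9412$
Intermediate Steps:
$w = \frac{1}{17} \approx 0.058824$
$w + F{\left(-5,2 \right)} 2 = \frac{1}{17} + \frac{5}{-5} \cdot 2 = \frac{1}{17} + 5 \left(- \frac{1}{5}\right) 2 = \frac{1}{17} - 2 = - \frac{33}{17}$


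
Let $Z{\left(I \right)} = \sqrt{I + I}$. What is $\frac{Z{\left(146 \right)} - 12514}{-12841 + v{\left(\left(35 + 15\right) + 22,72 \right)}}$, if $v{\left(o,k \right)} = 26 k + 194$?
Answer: $\frac{12514}{10775} - \frac{2 \sqrt{73}}{10775} \approx 1.1598$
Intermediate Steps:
$Z{\left(I \right)} = \sqrt{2} \sqrt{I}$ ($Z{\left(I \right)} = \sqrt{2 I} = \sqrt{2} \sqrt{I}$)
$v{\left(o,k \right)} = 194 + 26 k$
$\frac{Z{\left(146 \right)} - 12514}{-12841 + v{\left(\left(35 + 15\right) + 22,72 \right)}} = \frac{\sqrt{2} \sqrt{146} - 12514}{-12841 + \left(194 + 26 \cdot 72\right)} = \frac{2 \sqrt{73} - 12514}{-12841 + \left(194 + 1872\right)} = \frac{-12514 + 2 \sqrt{73}}{-12841 + 2066} = \frac{-12514 + 2 \sqrt{73}}{-10775} = \left(-12514 + 2 \sqrt{73}\right) \left(- \frac{1}{10775}\right) = \frac{12514}{10775} - \frac{2 \sqrt{73}}{10775}$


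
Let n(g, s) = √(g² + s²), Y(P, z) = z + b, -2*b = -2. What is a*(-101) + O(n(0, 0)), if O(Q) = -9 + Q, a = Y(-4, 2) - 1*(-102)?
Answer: -10614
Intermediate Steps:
b = 1 (b = -½*(-2) = 1)
Y(P, z) = 1 + z (Y(P, z) = z + 1 = 1 + z)
a = 105 (a = (1 + 2) - 1*(-102) = 3 + 102 = 105)
a*(-101) + O(n(0, 0)) = 105*(-101) + (-9 + √(0² + 0²)) = -10605 + (-9 + √(0 + 0)) = -10605 + (-9 + √0) = -10605 + (-9 + 0) = -10605 - 9 = -10614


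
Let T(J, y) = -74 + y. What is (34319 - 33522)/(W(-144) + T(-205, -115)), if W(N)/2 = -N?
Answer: 797/99 ≈ 8.0505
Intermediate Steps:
W(N) = -2*N (W(N) = 2*(-N) = -2*N)
(34319 - 33522)/(W(-144) + T(-205, -115)) = (34319 - 33522)/(-2*(-144) + (-74 - 115)) = 797/(288 - 189) = 797/99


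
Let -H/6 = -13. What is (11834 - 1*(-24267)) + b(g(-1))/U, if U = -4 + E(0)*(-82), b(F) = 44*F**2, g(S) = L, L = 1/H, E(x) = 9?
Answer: 40742938771/1128582 ≈ 36101.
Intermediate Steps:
H = 78 (H = -6*(-13) = 78)
L = 1/78 ≈ 0.012821
g(S) = 1/78
U = -742 (U = -4 + 9*(-82) = -4 - 738 = -742)
(11834 - 1*(-24267)) + b(g(-1))/U = (11834 - 1*(-24267)) + (44*(1/78)**2)/(-742) = (11834 + 24267) + (44*(1/6084))*(-1/742) = 36101 + (11/1521)*(-1/742) = 36101 - 11/1128582 = 40742938771/1128582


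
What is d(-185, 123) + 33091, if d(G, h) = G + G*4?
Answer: 32166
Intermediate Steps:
d(G, h) = 5*G (d(G, h) = G + 4*G = 5*G)
d(-185, 123) + 33091 = 5*(-185) + 33091 = -925 + 33091 = 32166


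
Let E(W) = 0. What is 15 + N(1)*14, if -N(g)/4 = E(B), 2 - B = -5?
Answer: 15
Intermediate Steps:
B = 7 (B = 2 - 1*(-5) = 2 + 5 = 7)
N(g) = 0 (N(g) = -4*0 = 0)
15 + N(1)*14 = 15 + 0*14 = 15 + 0 = 15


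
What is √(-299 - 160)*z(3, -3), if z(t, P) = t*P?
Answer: -27*I*√51 ≈ -192.82*I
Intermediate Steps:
z(t, P) = P*t
√(-299 - 160)*z(3, -3) = √(-299 - 160)*(-3*3) = √(-459)*(-9) = (3*I*√51)*(-9) = -27*I*√51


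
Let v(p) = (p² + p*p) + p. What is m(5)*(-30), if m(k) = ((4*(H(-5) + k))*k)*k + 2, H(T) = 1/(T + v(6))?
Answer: -1102380/73 ≈ -15101.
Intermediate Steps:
v(p) = p + 2*p² (v(p) = (p² + p²) + p = 2*p² + p = p + 2*p²)
H(T) = 1/(78 + T) (H(T) = 1/(T + 6*(1 + 2*6)) = 1/(T + 6*(1 + 12)) = 1/(T + 6*13) = 1/(T + 78) = 1/(78 + T))
m(k) = 2 + k²*(4/73 + 4*k) (m(k) = ((4*(1/(78 - 5) + k))*k)*k + 2 = ((4*(1/73 + k))*k)*k + 2 = ((4/73 + 4*k)*k)*k + 2 = (k*(4/73 + 4*k))*k + 2 = k²*(4/73 + 4*k) + 2 = 2 + k²*(4/73 + 4*k))
m(5)*(-30) = (2 + 4*5³ + (4/73)*5²)*(-30) = (2 + 4*125 + (4/73)*25)*(-30) = (2 + 500 + 100/73)*(-30) = (36746/73)*(-30) = -1102380/73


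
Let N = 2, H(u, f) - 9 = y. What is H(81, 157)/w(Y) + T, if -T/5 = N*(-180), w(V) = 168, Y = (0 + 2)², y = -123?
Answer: 50381/28 ≈ 1799.3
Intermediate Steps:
H(u, f) = -114 (H(u, f) = 9 - 123 = -114)
Y = 4 (Y = 2² = 4)
T = 1800 (T = -10*(-180) = -5*(-360) = 1800)
H(81, 157)/w(Y) + T = -114/168 + 1800 = -114*1/168 + 1800 = -19/28 + 1800 = 50381/28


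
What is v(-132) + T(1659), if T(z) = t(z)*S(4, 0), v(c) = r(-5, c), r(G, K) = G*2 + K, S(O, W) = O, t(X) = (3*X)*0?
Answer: -142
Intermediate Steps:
t(X) = 0
r(G, K) = K + 2*G (r(G, K) = 2*G + K = K + 2*G)
v(c) = -10 + c (v(c) = c + 2*(-5) = c - 10 = -10 + c)
T(z) = 0 (T(z) = 0*4 = 0)
v(-132) + T(1659) = (-10 - 132) + 0 = -142 + 0 = -142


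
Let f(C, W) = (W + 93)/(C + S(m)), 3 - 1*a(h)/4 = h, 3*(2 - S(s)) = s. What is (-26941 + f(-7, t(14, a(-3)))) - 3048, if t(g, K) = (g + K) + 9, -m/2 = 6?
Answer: -30129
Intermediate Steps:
m = -12 (m = -2*6 = -12)
S(s) = 2 - s/3
a(h) = 12 - 4*h
t(g, K) = 9 + K + g (t(g, K) = (K + g) + 9 = 9 + K + g)
f(C, W) = (93 + W)/(6 + C) (f(C, W) = (W + 93)/(C + (2 - 1/3*(-12))) = (93 + W)/(C + (2 + 4)) = (93 + W)/(C + 6) = (93 + W)/(6 + C))
(-26941 + f(-7, t(14, a(-3)))) - 3048 = (-26941 + (93 + (9 + (12 - 4*(-3)) + 14))/(6 - 7)) - 3048 = (-26941 + (93 + (9 + (12 + 12) + 14))/(-1)) - 3048 = (-26941 - (93 + (9 + 24 + 14))) - 3048 = (-26941 - (93 + 47)) - 3048 = (-26941 - 1*140) - 3048 = (-26941 - 140) - 3048 = -27081 - 3048 = -30129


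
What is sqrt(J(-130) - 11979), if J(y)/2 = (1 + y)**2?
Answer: 9*sqrt(263) ≈ 145.96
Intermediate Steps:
J(y) = 2*(1 + y)**2
sqrt(J(-130) - 11979) = sqrt(2*(1 - 130)**2 - 11979) = sqrt(2*(-129)**2 - 11979) = sqrt(2*16641 - 11979) = sqrt(33282 - 11979) = sqrt(21303) = 9*sqrt(263)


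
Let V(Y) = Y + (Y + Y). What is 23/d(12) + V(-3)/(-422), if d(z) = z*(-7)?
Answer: -4475/17724 ≈ -0.25248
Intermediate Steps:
V(Y) = 3*Y (V(Y) = Y + 2*Y = 3*Y)
d(z) = -7*z
23/d(12) + V(-3)/(-422) = 23/((-7*12)) + (3*(-3))/(-422) = 23/(-84) - 9*(-1/422) = 23*(-1/84) + 9/422 = -23/84 + 9/422 = -4475/17724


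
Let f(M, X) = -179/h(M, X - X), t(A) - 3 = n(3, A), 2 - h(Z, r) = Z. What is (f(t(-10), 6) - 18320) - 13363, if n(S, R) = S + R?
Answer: -190277/6 ≈ -31713.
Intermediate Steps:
h(Z, r) = 2 - Z
n(S, R) = R + S
t(A) = 6 + A (t(A) = 3 + (A + 3) = 3 + (3 + A) = 6 + A)
f(M, X) = -179/(2 - M)
(f(t(-10), 6) - 18320) - 13363 = (179/(-2 + (6 - 10)) - 18320) - 13363 = (179/(-2 - 4) - 18320) - 13363 = (179/(-6) - 18320) - 13363 = (179*(-⅙) - 18320) - 13363 = (-179/6 - 18320) - 13363 = -110099/6 - 13363 = -190277/6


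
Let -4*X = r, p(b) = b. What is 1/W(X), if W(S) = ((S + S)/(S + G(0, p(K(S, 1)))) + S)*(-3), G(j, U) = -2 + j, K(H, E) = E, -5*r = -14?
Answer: 90/49 ≈ 1.8367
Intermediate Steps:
r = 14/5 (r = -1/5*(-14) = 14/5 ≈ 2.8000)
X = -7/10 (X = -1/4*14/5 = -7/10 ≈ -0.70000)
W(S) = -3*S - 6*S/(-2 + S) (W(S) = ((S + S)/(S + (-2 + 0)) + S)*(-3) = ((2*S)/(S - 2) + S)*(-3) = ((2*S)/(-2 + S) + S)*(-3) = (2*S/(-2 + S) + S)*(-3) = (S + 2*S/(-2 + S))*(-3) = -3*S - 6*S/(-2 + S))
1/W(X) = 1/(-3*(-7/10)**2/(-2 - 7/10)) = 1/(-3*49/100/(-27/10)) = 1/(-3*49/100*(-10/27)) = 1/(49/90) = 90/49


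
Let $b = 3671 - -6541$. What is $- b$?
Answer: $-10212$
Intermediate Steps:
$b = 10212$ ($b = 3671 + 6541 = 10212$)
$- b = \left(-1\right) 10212 = -10212$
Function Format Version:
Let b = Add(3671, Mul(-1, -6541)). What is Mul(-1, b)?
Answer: -10212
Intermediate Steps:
b = 10212 (b = Add(3671, 6541) = 10212)
Mul(-1, b) = Mul(-1, 10212) = -10212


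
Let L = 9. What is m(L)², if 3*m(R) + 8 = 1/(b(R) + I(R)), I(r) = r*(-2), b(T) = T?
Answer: 5329/729 ≈ 7.3100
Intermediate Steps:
I(r) = -2*r
m(R) = -8/3 - 1/(3*R) (m(R) = -8/3 + 1/(3*(R - 2*R)) = -8/3 + 1/(3*((-R))) = -8/3 + (-1/R)/3 = -8/3 - 1/(3*R))
m(L)² = ((⅓)*(-1 - 8*9)/9)² = ((⅓)*(⅑)*(-1 - 72))² = ((⅓)*(⅑)*(-73))² = (-73/27)² = 5329/729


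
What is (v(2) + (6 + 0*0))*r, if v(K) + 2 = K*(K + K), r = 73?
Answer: 876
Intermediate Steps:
v(K) = -2 + 2*K**2 (v(K) = -2 + K*(K + K) = -2 + K*(2*K) = -2 + 2*K**2)
(v(2) + (6 + 0*0))*r = ((-2 + 2*2**2) + (6 + 0*0))*73 = ((-2 + 2*4) + (6 + 0))*73 = ((-2 + 8) + 6)*73 = (6 + 6)*73 = 12*73 = 876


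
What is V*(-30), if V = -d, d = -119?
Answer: -3570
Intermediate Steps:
V = 119 (V = -1*(-119) = 119)
V*(-30) = 119*(-30) = -3570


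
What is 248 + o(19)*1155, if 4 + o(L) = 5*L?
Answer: 105353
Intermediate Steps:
o(L) = -4 + 5*L
248 + o(19)*1155 = 248 + (-4 + 5*19)*1155 = 248 + (-4 + 95)*1155 = 248 + 91*1155 = 248 + 105105 = 105353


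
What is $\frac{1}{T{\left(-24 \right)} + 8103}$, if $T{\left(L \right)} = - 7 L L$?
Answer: $\frac{1}{4071} \approx 0.00024564$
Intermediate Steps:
$T{\left(L \right)} = - 7 L^{2}$
$\frac{1}{T{\left(-24 \right)} + 8103} = \frac{1}{- 7 \left(-24\right)^{2} + 8103} = \frac{1}{\left(-7\right) 576 + 8103} = \frac{1}{-4032 + 8103} = \frac{1}{4071}$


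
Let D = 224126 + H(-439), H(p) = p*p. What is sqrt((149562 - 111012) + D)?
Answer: sqrt(455397) ≈ 674.83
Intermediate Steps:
H(p) = p**2
D = 416847 (D = 224126 + (-439)**2 = 224126 + 192721 = 416847)
sqrt((149562 - 111012) + D) = sqrt((149562 - 111012) + 416847) = sqrt(38550 + 416847) = sqrt(455397)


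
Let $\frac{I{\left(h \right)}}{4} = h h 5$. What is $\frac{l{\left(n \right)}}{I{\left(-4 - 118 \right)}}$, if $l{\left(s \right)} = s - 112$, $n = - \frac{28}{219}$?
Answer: $- \frac{6139}{16297980} \approx -0.00037667$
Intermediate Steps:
$n = - \frac{28}{219}$ ($n = \left(-28\right) \frac{1}{219} = - \frac{28}{219} \approx -0.12785$)
$l{\left(s \right)} = -112 + s$
$I{\left(h \right)} = 20 h^{2}$ ($I{\left(h \right)} = 4 h h 5 = 4 h^{2} \cdot 5 = 4 \cdot 5 h^{2} = 20 h^{2}$)
$\frac{l{\left(n \right)}}{I{\left(-4 - 118 \right)}} = \frac{-112 - \frac{28}{219}}{20 \left(-4 - 118\right)^{2}} = - \frac{24556}{219 \cdot 20 \left(-122\right)^{2}} = - \frac{24556}{219 \cdot 20 \cdot 14884} = - \frac{24556}{219 \cdot 297680} = \left(- \frac{24556}{219}\right) \frac{1}{297680} = - \frac{6139}{16297980}$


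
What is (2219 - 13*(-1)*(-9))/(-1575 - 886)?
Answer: -2102/2461 ≈ -0.85412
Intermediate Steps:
(2219 - 13*(-1)*(-9))/(-1575 - 886) = (2219 + 13*(-9))/(-2461) = (2219 - 117)*(-1/2461) = 2102*(-1/2461) = -2102/2461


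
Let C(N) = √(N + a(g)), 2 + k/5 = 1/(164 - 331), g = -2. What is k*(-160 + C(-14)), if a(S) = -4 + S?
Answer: 268000/167 - 3350*I*√5/167 ≈ 1604.8 - 44.855*I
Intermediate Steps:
k = -1675/167 (k = -10 + 5/(164 - 331) = -10 + 5/(-167) = -10 + 5*(-1/167) = -10 - 5/167 = -1675/167 ≈ -10.030)
C(N) = √(-6 + N) (C(N) = √(N + (-4 - 2)) = √(N - 6) = √(-6 + N))
k*(-160 + C(-14)) = -1675*(-160 + √(-6 - 14))/167 = -1675*(-160 + √(-20))/167 = -1675*(-160 + 2*I*√5)/167 = 268000/167 - 3350*I*√5/167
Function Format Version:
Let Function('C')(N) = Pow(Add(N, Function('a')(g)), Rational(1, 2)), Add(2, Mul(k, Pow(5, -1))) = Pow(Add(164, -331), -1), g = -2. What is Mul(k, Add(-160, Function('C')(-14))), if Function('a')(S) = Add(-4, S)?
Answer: Add(Rational(268000, 167), Mul(Rational(-3350, 167), I, Pow(5, Rational(1, 2)))) ≈ Add(1604.8, Mul(-44.855, I))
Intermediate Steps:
k = Rational(-1675, 167) (k = Add(-10, Mul(5, Pow(Add(164, -331), -1))) = Add(-10, Mul(5, Pow(-167, -1))) = Add(-10, Mul(5, Rational(-1, 167))) = Add(-10, Rational(-5, 167)) = Rational(-1675, 167) ≈ -10.030)
Function('C')(N) = Pow(Add(-6, N), Rational(1, 2)) (Function('C')(N) = Pow(Add(N, Add(-4, -2)), Rational(1, 2)) = Pow(Add(N, -6), Rational(1, 2)) = Pow(Add(-6, N), Rational(1, 2)))
Mul(k, Add(-160, Function('C')(-14))) = Mul(Rational(-1675, 167), Add(-160, Pow(Add(-6, -14), Rational(1, 2)))) = Mul(Rational(-1675, 167), Add(-160, Pow(-20, Rational(1, 2)))) = Mul(Rational(-1675, 167), Add(-160, Mul(2, I, Pow(5, Rational(1, 2))))) = Add(Rational(268000, 167), Mul(Rational(-3350, 167), I, Pow(5, Rational(1, 2))))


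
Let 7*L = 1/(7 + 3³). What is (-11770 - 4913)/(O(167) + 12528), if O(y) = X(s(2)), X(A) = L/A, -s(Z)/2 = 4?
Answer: -31764432/23853311 ≈ -1.3317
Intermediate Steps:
s(Z) = -8 (s(Z) = -2*4 = -8)
L = 1/238 (L = 1/(7*(7 + 3³)) = 1/(7*(7 + 27)) = (⅐)/34 = (⅐)*(1/34) = 1/238 ≈ 0.0042017)
X(A) = 1/(238*A)
O(y) = -1/1904 (O(y) = (1/238)/(-8) = (1/238)*(-⅛) = -1/1904)
(-11770 - 4913)/(O(167) + 12528) = (-11770 - 4913)/(-1/1904 + 12528) = -16683/23853311/1904 = -16683*1904/23853311 = -31764432/23853311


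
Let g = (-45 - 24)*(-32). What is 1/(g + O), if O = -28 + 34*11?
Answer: 1/2554 ≈ 0.00039154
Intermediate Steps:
g = 2208 (g = -69*(-32) = 2208)
O = 346 (O = -28 + 374 = 346)
1/(g + O) = 1/(2208 + 346) = 1/2554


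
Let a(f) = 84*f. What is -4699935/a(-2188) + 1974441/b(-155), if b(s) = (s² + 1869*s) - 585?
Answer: 296164911051/16311846320 ≈ 18.156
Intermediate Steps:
b(s) = -585 + s² + 1869*s
-4699935/a(-2188) + 1974441/b(-155) = -4699935/(84*(-2188)) + 1974441/(-585 + (-155)² + 1869*(-155)) = -4699935/(-183792) + 1974441/(-585 + 24025 - 289695) = -4699935*(-1/183792) + 1974441/(-266255) = 1566645/61264 + 1974441*(-1/266255) = 1566645/61264 - 1974441/266255 = 296164911051/16311846320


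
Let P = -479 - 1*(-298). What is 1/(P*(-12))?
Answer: 1/2172 ≈ 0.00046040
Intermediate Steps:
P = -181 (P = -479 + 298 = -181)
1/(P*(-12)) = 1/(-181*(-12)) = 1/2172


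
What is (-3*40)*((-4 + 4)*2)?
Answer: 0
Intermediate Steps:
(-3*40)*((-4 + 4)*2) = -0*2 = -120*0 = 0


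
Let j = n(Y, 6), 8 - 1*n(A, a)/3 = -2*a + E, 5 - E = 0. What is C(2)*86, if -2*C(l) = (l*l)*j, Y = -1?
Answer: -7740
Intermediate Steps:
E = 5 (E = 5 - 1*0 = 5 + 0 = 5)
n(A, a) = 9 + 6*a (n(A, a) = 24 - 3*(-2*a + 5) = 24 - 3*(5 - 2*a) = 24 + (-15 + 6*a) = 9 + 6*a)
j = 45 (j = 9 + 6*6 = 9 + 36 = 45)
C(l) = -45*l**2/2 (C(l) = -l*l*45/2 = -l**2*45/2 = -45*l**2/2)
C(2)*86 = -45/2*2**2*86 = -45/2*4*86 = -90*86 = -7740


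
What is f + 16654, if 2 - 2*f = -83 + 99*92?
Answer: 24285/2 ≈ 12143.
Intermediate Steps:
f = -9023/2 (f = 1 - (-83 + 99*92)/2 = 1 - (-83 + 9108)/2 = 1 - 1/2*9025 = 1 - 9025/2 = -9023/2 ≈ -4511.5)
f + 16654 = -9023/2 + 16654 = 24285/2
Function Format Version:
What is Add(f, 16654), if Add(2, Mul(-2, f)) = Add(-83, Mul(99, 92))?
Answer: Rational(24285, 2) ≈ 12143.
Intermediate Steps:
f = Rational(-9023, 2) (f = Add(1, Mul(Rational(-1, 2), Add(-83, Mul(99, 92)))) = Add(1, Mul(Rational(-1, 2), Add(-83, 9108))) = Add(1, Mul(Rational(-1, 2), 9025)) = Add(1, Rational(-9025, 2)) = Rational(-9023, 2) ≈ -4511.5)
Add(f, 16654) = Add(Rational(-9023, 2), 16654) = Rational(24285, 2)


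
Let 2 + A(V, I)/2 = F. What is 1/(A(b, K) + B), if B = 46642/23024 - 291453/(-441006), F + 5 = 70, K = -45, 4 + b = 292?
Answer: 846143512/108887400489 ≈ 0.0077708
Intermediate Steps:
b = 288 (b = -4 + 292 = 288)
F = 65 (F = -5 + 70 = 65)
A(V, I) = 126 (A(V, I) = -4 + 2*65 = -4 + 130 = 126)
B = 2273317977/846143512 (B = 46642*(1/23024) - 291453*(-1/441006) = 23321/11512 + 97151/147002 = 2273317977/846143512 ≈ 2.6867)
1/(A(b, K) + B) = 1/(126 + 2273317977/846143512) = 1/(108887400489/846143512) = 846143512/108887400489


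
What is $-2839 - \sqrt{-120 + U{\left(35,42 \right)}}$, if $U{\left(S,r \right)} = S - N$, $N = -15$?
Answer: $-2839 - i \sqrt{70} \approx -2839.0 - 8.3666 i$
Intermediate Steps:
$U{\left(S,r \right)} = 15 + S$ ($U{\left(S,r \right)} = S - -15 = S + 15 = 15 + S$)
$-2839 - \sqrt{-120 + U{\left(35,42 \right)}} = -2839 - \sqrt{-120 + \left(15 + 35\right)} = -2839 - \sqrt{-120 + 50} = -2839 - \sqrt{-70} = -2839 - i \sqrt{70}$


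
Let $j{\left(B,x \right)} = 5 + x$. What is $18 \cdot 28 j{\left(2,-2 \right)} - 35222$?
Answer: $-33710$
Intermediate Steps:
$18 \cdot 28 j{\left(2,-2 \right)} - 35222 = 18 \cdot 28 \left(5 - 2\right) - 35222 = 504 \cdot 3 - 35222 = 1512 - 35222 = -33710$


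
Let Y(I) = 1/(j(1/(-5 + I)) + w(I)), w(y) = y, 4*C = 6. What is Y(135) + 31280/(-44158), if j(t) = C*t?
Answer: -543270380/775039137 ≈ -0.70096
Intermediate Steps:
C = 3/2 (C = (1/4)*6 = 3/2 ≈ 1.5000)
j(t) = 3*t/2
Y(I) = 1/(I + 3/(2*(-5 + I))) (Y(I) = 1/(3/(2*(-5 + I)) + I) = 1/(I + 3/(2*(-5 + I))))
Y(135) + 31280/(-44158) = 2*(-5 + 135)/(3 + 2*135*(-5 + 135)) + 31280/(-44158) = 2*130/(3 + 2*135*130) + 31280*(-1/44158) = 2*130/(3 + 35100) - 15640/22079 = 2*130/35103 - 15640/22079 = 2*(1/35103)*130 - 15640/22079 = 260/35103 - 15640/22079 = -543270380/775039137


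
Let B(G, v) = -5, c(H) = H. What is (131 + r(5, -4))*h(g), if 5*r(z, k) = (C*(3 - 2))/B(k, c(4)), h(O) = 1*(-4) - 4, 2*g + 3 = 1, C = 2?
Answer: -26184/25 ≈ -1047.4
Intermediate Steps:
g = -1 (g = -3/2 + (1/2)*1 = -3/2 + 1/2 = -1)
h(O) = -8 (h(O) = -4 - 4 = -8)
r(z, k) = -2/25 (r(z, k) = ((2*(3 - 2))/(-5))/5 = ((2*1)*(-1/5))/5 = (2*(-1/5))/5 = (1/5)*(-2/5) = -2/25)
(131 + r(5, -4))*h(g) = (131 - 2/25)*(-8) = (3273/25)*(-8) = -26184/25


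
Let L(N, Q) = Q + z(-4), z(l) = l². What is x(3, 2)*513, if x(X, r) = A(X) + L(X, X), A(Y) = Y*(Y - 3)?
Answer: 9747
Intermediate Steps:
A(Y) = Y*(-3 + Y)
L(N, Q) = 16 + Q (L(N, Q) = Q + (-4)² = Q + 16 = 16 + Q)
x(X, r) = 16 + X + X*(-3 + X) (x(X, r) = X*(-3 + X) + (16 + X) = 16 + X + X*(-3 + X))
x(3, 2)*513 = (16 + 3 + 3*(-3 + 3))*513 = (16 + 3 + 3*0)*513 = (16 + 3 + 0)*513 = 19*513 = 9747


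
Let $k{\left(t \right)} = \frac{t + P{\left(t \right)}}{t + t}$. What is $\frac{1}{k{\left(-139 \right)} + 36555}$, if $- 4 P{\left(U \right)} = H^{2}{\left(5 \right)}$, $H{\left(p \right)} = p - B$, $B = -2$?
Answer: $\frac{1112}{40649765} \approx 2.7356 \cdot 10^{-5}$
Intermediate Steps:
$H{\left(p \right)} = 2 + p$ ($H{\left(p \right)} = p - -2 = p + 2 = 2 + p$)
$P{\left(U \right)} = - \frac{49}{4}$ ($P{\left(U \right)} = - \frac{\left(2 + 5\right)^{2}}{4} = - \frac{7^{2}}{4} = \left(- \frac{1}{4}\right) 49 = - \frac{49}{4}$)
$k{\left(t \right)} = \frac{- \frac{49}{4} + t}{2 t}$ ($k{\left(t \right)} = \frac{t - \frac{49}{4}}{t + t} = \frac{- \frac{49}{4} + t}{2 t}$)
$\frac{1}{k{\left(-139 \right)} + 36555} = \frac{1}{\frac{-49 + 4 \left(-139\right)}{8 \left(-139\right)} + 36555} = \frac{1}{\frac{1}{8} \left(- \frac{1}{139}\right) \left(-49 - 556\right) + 36555} = \frac{1}{\frac{1}{8} \left(- \frac{1}{139}\right) \left(-605\right) + 36555} = \frac{1}{\frac{605}{1112} + 36555} = \frac{1}{\frac{40649765}{1112}} = \frac{1112}{40649765}$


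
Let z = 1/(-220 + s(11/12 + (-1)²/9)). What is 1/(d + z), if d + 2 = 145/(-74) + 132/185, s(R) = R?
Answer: -2916710/9480803 ≈ -0.30764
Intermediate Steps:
d = -1201/370 (d = -2 + (145/(-74) + 132/185) = -2 + (145*(-1/74) + 132*(1/185)) = -2 + (-145/74 + 132/185) = -2 - 461/370 = -1201/370 ≈ -3.2459)
z = -36/7883 (z = 1/(-220 + (11/12 + (-1)²/9)) = 1/(-220 + (11*(1/12) + 1*(⅑))) = 1/(-220 + (11/12 + ⅑)) = 1/(-220 + 37/36) = 1/(-7883/36) = -36/7883 ≈ -0.0045668)
1/(d + z) = 1/(-1201/370 - 36/7883) = 1/(-9480803/2916710) = -2916710/9480803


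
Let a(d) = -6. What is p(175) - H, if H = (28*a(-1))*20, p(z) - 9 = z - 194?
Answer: 3350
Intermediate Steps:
p(z) = -185 + z (p(z) = 9 + (z - 194) = 9 + (-194 + z) = -185 + z)
H = -3360 (H = (28*(-6))*20 = -168*20 = -3360)
p(175) - H = (-185 + 175) - 1*(-3360) = -10 + 3360 = 3350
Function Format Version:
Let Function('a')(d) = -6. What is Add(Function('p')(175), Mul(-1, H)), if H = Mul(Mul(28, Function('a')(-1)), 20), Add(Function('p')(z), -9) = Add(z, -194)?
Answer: 3350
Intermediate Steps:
Function('p')(z) = Add(-185, z) (Function('p')(z) = Add(9, Add(z, -194)) = Add(9, Add(-194, z)) = Add(-185, z))
H = -3360 (H = Mul(Mul(28, -6), 20) = Mul(-168, 20) = -3360)
Add(Function('p')(175), Mul(-1, H)) = Add(Add(-185, 175), Mul(-1, -3360)) = Add(-10, 3360) = 3350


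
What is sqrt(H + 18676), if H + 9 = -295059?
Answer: 2*I*sqrt(69098) ≈ 525.73*I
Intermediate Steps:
H = -295068 (H = -9 - 295059 = -295068)
sqrt(H + 18676) = sqrt(-295068 + 18676) = sqrt(-276392) = 2*I*sqrt(69098)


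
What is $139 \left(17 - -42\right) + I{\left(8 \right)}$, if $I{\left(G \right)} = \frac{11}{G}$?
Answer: $\frac{65619}{8} \approx 8202.4$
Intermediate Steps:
$139 \left(17 - -42\right) + I{\left(8 \right)} = 139 \left(17 - -42\right) + \frac{11}{8} = 139 \left(17 + 42\right) + 11 \cdot \frac{1}{8} = 139 \cdot 59 + \frac{11}{8} = 8201 + \frac{11}{8} = \frac{65619}{8}$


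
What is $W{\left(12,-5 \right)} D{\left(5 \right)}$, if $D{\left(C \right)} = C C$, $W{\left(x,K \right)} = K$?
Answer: $-125$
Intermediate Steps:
$D{\left(C \right)} = C^{2}$
$W{\left(12,-5 \right)} D{\left(5 \right)} = - 5 \cdot 5^{2} = \left(-5\right) 25 = -125$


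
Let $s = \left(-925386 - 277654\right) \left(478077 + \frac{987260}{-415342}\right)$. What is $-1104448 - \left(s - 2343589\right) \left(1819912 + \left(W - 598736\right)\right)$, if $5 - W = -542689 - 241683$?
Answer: $\frac{239545229267874068859939}{207671} \approx 1.1535 \cdot 10^{18}$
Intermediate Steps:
$W = 784377$ ($W = 5 - \left(-542689 - 241683\right) = 5 - -784372 = 5 + 784372 = 784377$)
$s = - \frac{119440500038912480}{207671}$ ($s = - 1203040 \left(478077 + 987260 \left(- \frac{1}{415342}\right)\right) = - 1203040 \left(478077 - \frac{493630}{207671}\right) = \left(-1203040\right) \frac{99282235037}{207671} = - \frac{119440500038912480}{207671} \approx -5.7514 \cdot 10^{11}$)
$-1104448 - \left(s - 2343589\right) \left(1819912 + \left(W - 598736\right)\right) = -1104448 - \left(- \frac{119440500038912480}{207671} - 2343589\right) \left(1819912 + \left(784377 - 598736\right)\right) = -1104448 - - \frac{119440986734383699 \left(1819912 + 185641\right)}{207671} = -1104448 - \left(- \frac{119440986734383699}{207671}\right) 2005553 = -1104448 - - \frac{239545229268103430680547}{207671} = -1104448 + \frac{239545229268103430680547}{207671} = \frac{239545229267874068859939}{207671}$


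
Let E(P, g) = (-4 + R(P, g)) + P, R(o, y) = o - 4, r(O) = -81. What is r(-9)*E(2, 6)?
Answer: 324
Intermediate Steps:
R(o, y) = -4 + o
E(P, g) = -8 + 2*P (E(P, g) = (-4 + (-4 + P)) + P = (-8 + P) + P = -8 + 2*P)
r(-9)*E(2, 6) = -81*(-8 + 2*2) = -81*(-8 + 4) = -81*(-4) = 324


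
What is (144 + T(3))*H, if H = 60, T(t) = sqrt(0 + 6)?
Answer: 8640 + 60*sqrt(6) ≈ 8787.0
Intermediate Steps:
T(t) = sqrt(6)
(144 + T(3))*H = (144 + sqrt(6))*60 = 8640 + 60*sqrt(6)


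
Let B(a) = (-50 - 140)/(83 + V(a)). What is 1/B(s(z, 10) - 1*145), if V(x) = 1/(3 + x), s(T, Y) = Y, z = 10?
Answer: -2191/5016 ≈ -0.43680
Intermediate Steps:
B(a) = -190/(83 + 1/(3 + a)) (B(a) = (-50 - 140)/(83 + 1/(3 + a)) = -190/(83 + 1/(3 + a)))
1/B(s(z, 10) - 1*145) = 1/(190*(-3 - (10 - 1*145))/(250 + 83*(10 - 1*145))) = 1/(190*(-3 - (10 - 145))/(250 + 83*(10 - 145))) = 1/(190*(-3 - 1*(-135))/(250 + 83*(-135))) = 1/(190*(-3 + 135)/(250 - 11205)) = 1/(190*132/(-10955)) = 1/(190*(-1/10955)*132) = 1/(-5016/2191) = -2191/5016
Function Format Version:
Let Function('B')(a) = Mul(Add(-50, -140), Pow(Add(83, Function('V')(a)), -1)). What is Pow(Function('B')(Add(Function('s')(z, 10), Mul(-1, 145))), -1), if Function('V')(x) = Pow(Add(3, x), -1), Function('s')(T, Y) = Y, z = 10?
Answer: Rational(-2191, 5016) ≈ -0.43680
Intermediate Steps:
Function('B')(a) = Mul(-190, Pow(Add(83, Pow(Add(3, a), -1)), -1)) (Function('B')(a) = Mul(Add(-50, -140), Pow(Add(83, Pow(Add(3, a), -1)), -1)) = Mul(-190, Pow(Add(83, Pow(Add(3, a), -1)), -1)))
Pow(Function('B')(Add(Function('s')(z, 10), Mul(-1, 145))), -1) = Pow(Mul(190, Pow(Add(250, Mul(83, Add(10, Mul(-1, 145)))), -1), Add(-3, Mul(-1, Add(10, Mul(-1, 145))))), -1) = Pow(Mul(190, Pow(Add(250, Mul(83, Add(10, -145))), -1), Add(-3, Mul(-1, Add(10, -145)))), -1) = Pow(Mul(190, Pow(Add(250, Mul(83, -135)), -1), Add(-3, Mul(-1, -135))), -1) = Pow(Mul(190, Pow(Add(250, -11205), -1), Add(-3, 135)), -1) = Pow(Mul(190, Pow(-10955, -1), 132), -1) = Pow(Mul(190, Rational(-1, 10955), 132), -1) = Pow(Rational(-5016, 2191), -1) = Rational(-2191, 5016)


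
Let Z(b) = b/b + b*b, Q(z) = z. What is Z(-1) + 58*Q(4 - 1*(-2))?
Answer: 350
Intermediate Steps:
Z(b) = 1 + b²
Z(-1) + 58*Q(4 - 1*(-2)) = (1 + (-1)²) + 58*(4 - 1*(-2)) = (1 + 1) + 58*(4 + 2) = 2 + 58*6 = 2 + 348 = 350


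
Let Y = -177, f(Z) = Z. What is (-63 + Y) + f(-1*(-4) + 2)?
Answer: -234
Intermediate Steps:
(-63 + Y) + f(-1*(-4) + 2) = (-63 - 177) + (-1*(-4) + 2) = -240 + (4 + 2) = -240 + 6 = -234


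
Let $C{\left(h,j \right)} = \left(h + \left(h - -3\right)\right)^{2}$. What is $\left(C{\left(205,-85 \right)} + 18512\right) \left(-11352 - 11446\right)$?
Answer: $-4310668638$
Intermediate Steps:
$C{\left(h,j \right)} = \left(3 + 2 h\right)^{2}$ ($C{\left(h,j \right)} = \left(h + \left(h + 3\right)\right)^{2} = \left(h + \left(3 + h\right)\right)^{2} = \left(3 + 2 h\right)^{2}$)
$\left(C{\left(205,-85 \right)} + 18512\right) \left(-11352 - 11446\right) = \left(\left(3 + 2 \cdot 205\right)^{2} + 18512\right) \left(-11352 - 11446\right) = \left(\left(3 + 410\right)^{2} + 18512\right) \left(-22798\right) = \left(413^{2} + 18512\right) \left(-22798\right) = \left(170569 + 18512\right) \left(-22798\right) = 189081 \left(-22798\right) = -4310668638$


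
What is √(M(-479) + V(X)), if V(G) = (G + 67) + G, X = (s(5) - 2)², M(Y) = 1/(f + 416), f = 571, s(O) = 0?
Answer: √73063662/987 ≈ 8.6603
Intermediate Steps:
M(Y) = 1/987 (M(Y) = 1/(571 + 416) = 1/987)
X = 4 (X = (0 - 2)² = (-2)² = 4)
V(G) = 67 + 2*G (V(G) = (67 + G) + G = 67 + 2*G)
√(M(-479) + V(X)) = √(1/987 + (67 + 2*4)) = √(1/987 + (67 + 8)) = √(1/987 + 75) = √(74026/987) = √73063662/987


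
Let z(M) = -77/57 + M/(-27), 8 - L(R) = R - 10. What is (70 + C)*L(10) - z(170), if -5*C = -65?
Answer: 344555/513 ≈ 671.65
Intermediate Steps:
L(R) = 18 - R (L(R) = 8 - (R - 10) = 8 - (-10 + R) = 8 + (10 - R) = 18 - R)
C = 13 (C = -⅕*(-65) = 13)
z(M) = -77/57 - M/27 (z(M) = -77*1/57 + M*(-1/27) = -77/57 - M/27)
(70 + C)*L(10) - z(170) = (70 + 13)*(18 - 1*10) - (-77/57 - 1/27*170) = 83*(18 - 10) - (-77/57 - 170/27) = 83*8 - 1*(-3923/513) = 664 + 3923/513 = 344555/513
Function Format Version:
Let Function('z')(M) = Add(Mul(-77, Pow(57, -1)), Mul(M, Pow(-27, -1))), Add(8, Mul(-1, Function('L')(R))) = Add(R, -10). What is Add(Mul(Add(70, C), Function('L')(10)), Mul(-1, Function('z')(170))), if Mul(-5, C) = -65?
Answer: Rational(344555, 513) ≈ 671.65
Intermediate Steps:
Function('L')(R) = Add(18, Mul(-1, R)) (Function('L')(R) = Add(8, Mul(-1, Add(R, -10))) = Add(8, Mul(-1, Add(-10, R))) = Add(8, Add(10, Mul(-1, R))) = Add(18, Mul(-1, R)))
C = 13 (C = Mul(Rational(-1, 5), -65) = 13)
Function('z')(M) = Add(Rational(-77, 57), Mul(Rational(-1, 27), M)) (Function('z')(M) = Add(Mul(-77, Rational(1, 57)), Mul(M, Rational(-1, 27))) = Add(Rational(-77, 57), Mul(Rational(-1, 27), M)))
Add(Mul(Add(70, C), Function('L')(10)), Mul(-1, Function('z')(170))) = Add(Mul(Add(70, 13), Add(18, Mul(-1, 10))), Mul(-1, Add(Rational(-77, 57), Mul(Rational(-1, 27), 170)))) = Add(Mul(83, Add(18, -10)), Mul(-1, Add(Rational(-77, 57), Rational(-170, 27)))) = Add(Mul(83, 8), Mul(-1, Rational(-3923, 513))) = Add(664, Rational(3923, 513)) = Rational(344555, 513)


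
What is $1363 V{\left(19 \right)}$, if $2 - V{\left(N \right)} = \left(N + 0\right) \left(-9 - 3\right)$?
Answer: $313490$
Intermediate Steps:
$V{\left(N \right)} = 2 + 12 N$ ($V{\left(N \right)} = 2 - \left(N + 0\right) \left(-9 - 3\right) = 2 - N \left(-12\right) = 2 - - 12 N = 2 + 12 N$)
$1363 V{\left(19 \right)} = 1363 \left(2 + 12 \cdot 19\right) = 1363 \left(2 + 228\right) = 1363 \cdot 230 = 313490$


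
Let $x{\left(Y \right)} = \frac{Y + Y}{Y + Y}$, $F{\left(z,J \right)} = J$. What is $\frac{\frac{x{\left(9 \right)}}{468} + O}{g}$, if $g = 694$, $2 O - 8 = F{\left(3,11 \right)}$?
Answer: $\frac{4447}{324792} \approx 0.013692$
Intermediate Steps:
$O = \frac{19}{2}$ ($O = 4 + \frac{1}{2} \cdot 11 = 4 + \frac{11}{2} = \frac{19}{2} \approx 9.5$)
$x{\left(Y \right)} = 1$ ($x{\left(Y \right)} = \frac{2 Y}{2 Y} = 2 Y \frac{1}{2 Y} = 1$)
$\frac{\frac{x{\left(9 \right)}}{468} + O}{g} = \frac{1 \cdot \frac{1}{468} + \frac{19}{2}}{694} = \left(1 \cdot \frac{1}{468} + \frac{19}{2}\right) \frac{1}{694} = \left(\frac{1}{468} + \frac{19}{2}\right) \frac{1}{694} = \frac{4447}{468} \cdot \frac{1}{694} = \frac{4447}{324792}$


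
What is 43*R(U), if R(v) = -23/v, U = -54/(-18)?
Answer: -989/3 ≈ -329.67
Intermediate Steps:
U = 3 (U = -54*(-1/18) = 3)
43*R(U) = 43*(-23/3) = -989/3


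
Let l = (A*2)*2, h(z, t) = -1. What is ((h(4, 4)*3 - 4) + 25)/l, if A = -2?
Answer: -9/4 ≈ -2.2500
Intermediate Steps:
l = -8 (l = -2*2*2 = -4*2 = -8)
((h(4, 4)*3 - 4) + 25)/l = ((-1*3 - 4) + 25)/(-8) = -((-3 - 4) + 25)/8 = -(-7 + 25)/8 = -⅛*18 = -9/4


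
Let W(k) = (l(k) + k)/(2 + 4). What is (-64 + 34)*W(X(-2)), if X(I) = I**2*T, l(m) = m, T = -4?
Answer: 160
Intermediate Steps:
X(I) = -4*I**2 (X(I) = I**2*(-4) = -4*I**2)
W(k) = k/3 (W(k) = (k + k)/(2 + 4) = (2*k)/6 = (2*k)*(1/6) = k/3)
(-64 + 34)*W(X(-2)) = (-64 + 34)*((-4*(-2)**2)/3) = -10*(-4*4) = -10*(-16) = -30*(-16/3) = 160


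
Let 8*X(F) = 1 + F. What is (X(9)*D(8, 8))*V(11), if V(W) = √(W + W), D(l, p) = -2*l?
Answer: -20*√22 ≈ -93.808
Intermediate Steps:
V(W) = √2*√W (V(W) = √(2*W) = √2*√W)
X(F) = ⅛ + F/8 (X(F) = (1 + F)/8 = ⅛ + F/8)
(X(9)*D(8, 8))*V(11) = ((⅛ + (⅛)*9)*(-2*8))*(√2*√11) = ((⅛ + 9/8)*(-16))*√22 = ((5/4)*(-16))*√22 = -20*√22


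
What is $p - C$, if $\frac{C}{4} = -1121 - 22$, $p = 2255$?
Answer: $6827$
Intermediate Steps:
$C = -4572$ ($C = 4 \left(-1121 - 22\right) = 4 \left(-1143\right) = -4572$)
$p - C = 2255 - -4572 = 2255 + 4572 = 6827$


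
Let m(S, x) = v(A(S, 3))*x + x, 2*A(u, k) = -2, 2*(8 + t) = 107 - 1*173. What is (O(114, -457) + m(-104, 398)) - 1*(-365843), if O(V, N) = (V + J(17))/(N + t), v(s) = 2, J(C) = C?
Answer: 182784295/498 ≈ 3.6704e+5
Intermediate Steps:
t = -41 (t = -8 + (107 - 1*173)/2 = -8 + (107 - 173)/2 = -8 + (½)*(-66) = -8 - 33 = -41)
A(u, k) = -1 (A(u, k) = (½)*(-2) = -1)
O(V, N) = (17 + V)/(-41 + N) (O(V, N) = (V + 17)/(N - 41) = (17 + V)/(-41 + N))
m(S, x) = 3*x (m(S, x) = 2*x + x = 3*x)
(O(114, -457) + m(-104, 398)) - 1*(-365843) = ((17 + 114)/(-41 - 457) + 3*398) - 1*(-365843) = (131/(-498) + 1194) + 365843 = (-1/498*131 + 1194) + 365843 = (-131/498 + 1194) + 365843 = 594481/498 + 365843 = 182784295/498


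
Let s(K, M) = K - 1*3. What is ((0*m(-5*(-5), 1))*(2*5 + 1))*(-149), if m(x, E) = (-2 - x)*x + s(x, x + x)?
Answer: 0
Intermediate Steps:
s(K, M) = -3 + K (s(K, M) = K - 3 = -3 + K)
m(x, E) = -3 + x + x*(-2 - x) (m(x, E) = (-2 - x)*x + (-3 + x) = x*(-2 - x) + (-3 + x) = -3 + x + x*(-2 - x))
((0*m(-5*(-5), 1))*(2*5 + 1))*(-149) = ((0*(-3 - (-5)*(-5) - (-5*(-5))²))*(2*5 + 1))*(-149) = ((0*(-3 - 1*25 - 1*25²))*(10 + 1))*(-149) = ((0*(-3 - 25 - 1*625))*11)*(-149) = ((0*(-3 - 25 - 625))*11)*(-149) = ((0*(-653))*11)*(-149) = (0*11)*(-149) = 0*(-149) = 0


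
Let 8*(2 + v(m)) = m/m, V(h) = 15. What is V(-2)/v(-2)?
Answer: -8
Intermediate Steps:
v(m) = -15/8 (v(m) = -2 + (m/m)/8 = -2 + (⅛)*1 = -2 + ⅛ = -15/8)
V(-2)/v(-2) = 15/(-15/8) = 15*(-8/15) = -8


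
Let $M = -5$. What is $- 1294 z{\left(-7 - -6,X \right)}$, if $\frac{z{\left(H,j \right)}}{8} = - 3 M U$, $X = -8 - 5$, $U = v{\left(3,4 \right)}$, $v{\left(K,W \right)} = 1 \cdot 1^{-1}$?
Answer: $-155280$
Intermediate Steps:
$v{\left(K,W \right)} = 1$ ($v{\left(K,W \right)} = 1 \cdot 1 = 1$)
$U = 1$
$X = -13$ ($X = -8 - 5 = -13$)
$z{\left(H,j \right)} = 120$ ($z{\left(H,j \right)} = 8 \left(-3\right) \left(-5\right) 1 = 8 \cdot 15 \cdot 1 = 8 \cdot 15 = 120$)
$- 1294 z{\left(-7 - -6,X \right)} = \left(-1294\right) 120 = -155280$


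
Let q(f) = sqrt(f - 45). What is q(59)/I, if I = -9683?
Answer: -sqrt(14)/9683 ≈ -0.00038642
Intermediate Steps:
q(f) = sqrt(-45 + f)
q(59)/I = sqrt(-45 + 59)/(-9683) = sqrt(14)*(-1/9683) = -sqrt(14)/9683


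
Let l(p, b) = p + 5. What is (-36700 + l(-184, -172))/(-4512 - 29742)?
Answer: 12293/11418 ≈ 1.0766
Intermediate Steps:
l(p, b) = 5 + p
(-36700 + l(-184, -172))/(-4512 - 29742) = (-36700 + (5 - 184))/(-4512 - 29742) = (-36700 - 179)/(-34254) = -36879*(-1/34254) = 12293/11418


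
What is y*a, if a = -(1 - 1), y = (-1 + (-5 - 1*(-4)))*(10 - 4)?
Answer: 0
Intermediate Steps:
y = -12 (y = (-1 + (-5 + 4))*6 = (-1 - 1)*6 = -2*6 = -12)
a = 0 (a = -1*0 = 0)
y*a = -12*0 = 0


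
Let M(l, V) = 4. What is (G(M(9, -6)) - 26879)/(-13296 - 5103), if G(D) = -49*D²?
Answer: 9221/6133 ≈ 1.5035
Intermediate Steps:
(G(M(9, -6)) - 26879)/(-13296 - 5103) = (-49*4² - 26879)/(-13296 - 5103) = (-49*16 - 26879)/(-18399) = (-784 - 26879)*(-1/18399) = -27663*(-1/18399) = 9221/6133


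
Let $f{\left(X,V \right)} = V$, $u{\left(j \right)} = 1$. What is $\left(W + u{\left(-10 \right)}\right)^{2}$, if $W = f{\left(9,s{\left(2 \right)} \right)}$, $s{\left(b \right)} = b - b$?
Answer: $1$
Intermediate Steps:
$s{\left(b \right)} = 0$
$W = 0$
$\left(W + u{\left(-10 \right)}\right)^{2} = \left(0 + 1\right)^{2} = 1^{2} = 1$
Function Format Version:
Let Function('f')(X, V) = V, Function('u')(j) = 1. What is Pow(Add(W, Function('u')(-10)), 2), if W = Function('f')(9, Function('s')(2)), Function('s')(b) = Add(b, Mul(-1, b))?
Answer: 1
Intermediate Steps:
Function('s')(b) = 0
W = 0
Pow(Add(W, Function('u')(-10)), 2) = Pow(Add(0, 1), 2) = Pow(1, 2) = 1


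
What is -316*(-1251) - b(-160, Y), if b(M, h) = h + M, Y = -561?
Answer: 396037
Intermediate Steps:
b(M, h) = M + h
-316*(-1251) - b(-160, Y) = -316*(-1251) - (-160 - 561) = 395316 - 1*(-721) = 395316 + 721 = 396037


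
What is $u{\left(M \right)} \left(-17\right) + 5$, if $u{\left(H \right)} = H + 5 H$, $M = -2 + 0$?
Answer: $209$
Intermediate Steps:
$M = -2$
$u{\left(H \right)} = 6 H$
$u{\left(M \right)} \left(-17\right) + 5 = 6 \left(-2\right) \left(-17\right) + 5 = \left(-12\right) \left(-17\right) + 5 = 204 + 5 = 209$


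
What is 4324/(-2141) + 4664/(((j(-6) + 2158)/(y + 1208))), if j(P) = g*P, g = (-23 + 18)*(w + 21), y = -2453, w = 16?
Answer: -3111558178/1749197 ≈ -1778.8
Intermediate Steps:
g = -185 (g = (-23 + 18)*(16 + 21) = -5*37 = -185)
j(P) = -185*P
4324/(-2141) + 4664/(((j(-6) + 2158)/(y + 1208))) = 4324/(-2141) + 4664/(((-185*(-6) + 2158)/(-2453 + 1208))) = 4324*(-1/2141) + 4664/(((1110 + 2158)/(-1245))) = -4324/2141 + 4664/((3268*(-1/1245))) = -4324/2141 + 4664/(-3268/1245) = -4324/2141 + 4664*(-1245/3268) = -4324/2141 - 1451670/817 = -3111558178/1749197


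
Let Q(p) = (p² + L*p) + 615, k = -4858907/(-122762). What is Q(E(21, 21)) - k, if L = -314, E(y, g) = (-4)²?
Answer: -514689493/122762 ≈ -4192.6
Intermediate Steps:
E(y, g) = 16
k = 4858907/122762 (k = -4858907*(-1/122762) = 4858907/122762 ≈ 39.580)
Q(p) = 615 + p² - 314*p (Q(p) = (p² - 314*p) + 615 = 615 + p² - 314*p)
Q(E(21, 21)) - k = (615 + 16² - 314*16) - 1*4858907/122762 = (615 + 256 - 5024) - 4858907/122762 = -4153 - 4858907/122762 = -514689493/122762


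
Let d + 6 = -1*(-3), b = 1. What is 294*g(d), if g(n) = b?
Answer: 294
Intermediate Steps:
d = -3 (d = -6 - 1*(-3) = -6 + 3 = -3)
g(n) = 1
294*g(d) = 294*1 = 294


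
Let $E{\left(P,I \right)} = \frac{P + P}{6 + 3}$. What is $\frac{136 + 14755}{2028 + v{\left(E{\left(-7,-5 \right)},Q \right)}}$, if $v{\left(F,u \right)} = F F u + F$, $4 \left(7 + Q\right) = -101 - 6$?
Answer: $\frac{134019}{17503} \approx 7.6569$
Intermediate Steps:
$E{\left(P,I \right)} = \frac{2 P}{9}$
$Q = - \frac{135}{4}$ ($Q = -7 + \frac{-101 - 6}{4} = -7 + \frac{1}{4} \left(-107\right) = -7 - \frac{107}{4} = - \frac{135}{4} \approx -33.75$)
$v{\left(F,u \right)} = F + u F^{2}$ ($v{\left(F,u \right)} = F^{2} u + F = u F^{2} + F = F + u F^{2}$)
$\frac{136 + 14755}{2028 + v{\left(E{\left(-7,-5 \right)},Q \right)}} = \frac{136 + 14755}{2028 + \frac{2}{9} \left(-7\right) \left(1 + \frac{2}{9} \left(-7\right) \left(- \frac{135}{4}\right)\right)} = \frac{14891}{2028 - \frac{14 \left(1 - - \frac{105}{2}\right)}{9}} = \frac{14891}{2028 - \frac{14 \left(1 + \frac{105}{2}\right)}{9}} = \frac{14891}{2028 - \frac{749}{9}} = \frac{14891}{\frac{17503}{9}} = 14891 \cdot \frac{9}{17503} = \frac{134019}{17503}$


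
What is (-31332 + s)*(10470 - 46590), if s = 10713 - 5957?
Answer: 959925120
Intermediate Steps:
s = 4756
(-31332 + s)*(10470 - 46590) = (-31332 + 4756)*(10470 - 46590) = -26576*(-36120) = 959925120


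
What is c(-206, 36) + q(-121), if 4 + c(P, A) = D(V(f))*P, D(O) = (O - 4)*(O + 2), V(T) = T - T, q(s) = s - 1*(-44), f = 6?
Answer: 1567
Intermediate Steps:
q(s) = 44 + s (q(s) = s + 44 = 44 + s)
V(T) = 0
D(O) = (-4 + O)*(2 + O)
c(P, A) = -4 - 8*P (c(P, A) = -4 + (-8 + 0² - 2*0)*P = -4 + (-8 + 0 + 0)*P = -4 - 8*P)
c(-206, 36) + q(-121) = (-4 - 8*(-206)) + (44 - 121) = (-4 + 1648) - 77 = 1644 - 77 = 1567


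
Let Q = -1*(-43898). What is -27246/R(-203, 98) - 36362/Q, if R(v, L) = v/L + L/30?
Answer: -125589278771/5509199 ≈ -22796.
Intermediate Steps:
Q = 43898
R(v, L) = L/30 + v/L (R(v, L) = v/L + L*(1/30) = v/L + L/30 = L/30 + v/L)
-27246/R(-203, 98) - 36362/Q = -27246/((1/30)*98 - 203/98) - 36362/43898 = -27246/(49/15 - 203*1/98) - 36362*1/43898 = -27246/(49/15 - 29/14) - 18181/21949 = -27246/251/210 - 18181/21949 = -27246*210/251 - 18181/21949 = -5721660/251 - 18181/21949 = -125589278771/5509199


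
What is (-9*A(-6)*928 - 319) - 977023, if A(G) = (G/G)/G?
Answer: -975950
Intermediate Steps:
A(G) = 1/G
(-9*A(-6)*928 - 319) - 977023 = (-9/(-6)*928 - 319) - 977023 = (-9*(-⅙)*928 - 319) - 977023 = ((3/2)*928 - 319) - 977023 = (1392 - 319) - 977023 = 1073 - 977023 = -975950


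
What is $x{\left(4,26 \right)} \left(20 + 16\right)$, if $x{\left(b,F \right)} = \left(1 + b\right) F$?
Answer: $4680$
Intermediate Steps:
$x{\left(b,F \right)} = F \left(1 + b\right)$
$x{\left(4,26 \right)} \left(20 + 16\right) = 26 \left(1 + 4\right) \left(20 + 16\right) = 26 \cdot 5 \cdot 36 = 130 \cdot 36 = 4680$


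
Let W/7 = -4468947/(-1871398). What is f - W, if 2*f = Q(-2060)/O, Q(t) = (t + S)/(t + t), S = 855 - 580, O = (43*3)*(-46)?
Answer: -50986792441669/3050139201056 ≈ -16.716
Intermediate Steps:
O = -5934 (O = 129*(-46) = -5934)
S = 275
Q(t) = (275 + t)/(2*t) (Q(t) = (t + 275)/(t + t) = (275 + t)/((2*t)) = (275 + t)*(1/(2*t)) = (275 + t)/(2*t))
W = 31282629/1871398 (W = 7*(-4468947/(-1871398)) = 7*(-4468947*(-1/1871398)) = 7*(4468947/1871398) = 31282629/1871398 ≈ 16.716)
f = -119/3259744 (f = (((½)*(275 - 2060)/(-2060))/(-5934))/2 = (((½)*(-1/2060)*(-1785))*(-1/5934))/2 = ((357/824)*(-1/5934))/2 = (½)*(-119/1629872) = -119/3259744 ≈ -3.6506e-5)
f - W = -119/3259744 - 1*31282629/1871398 = -119/3259744 - 31282629/1871398 = -50986792441669/3050139201056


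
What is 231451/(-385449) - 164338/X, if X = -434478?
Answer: -6202741636/27911518437 ≈ -0.22223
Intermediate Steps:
231451/(-385449) - 164338/X = 231451/(-385449) - 164338/(-434478) = 231451*(-1/385449) - 164338*(-1/434478) = -231451/385449 + 82169/217239 = -6202741636/27911518437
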